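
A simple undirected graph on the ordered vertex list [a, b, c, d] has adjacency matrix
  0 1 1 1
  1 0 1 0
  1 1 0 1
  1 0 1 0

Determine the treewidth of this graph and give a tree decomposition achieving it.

Each bag holds 3 vertices, so the decomposition has width 2, which upper-bounds the treewidth. For the lower bound, the 3 vertices {a, c, d} are pairwise adjacent, and any tree decomposition puts a clique entirely inside one bag — forcing width ≥ 2. The upper and lower bounds meet at 2, so that is the treewidth.

Treewidth 2.
Bags: B1 = {a, b, c}  B2 = {a, c, d}
Tree: B1–B2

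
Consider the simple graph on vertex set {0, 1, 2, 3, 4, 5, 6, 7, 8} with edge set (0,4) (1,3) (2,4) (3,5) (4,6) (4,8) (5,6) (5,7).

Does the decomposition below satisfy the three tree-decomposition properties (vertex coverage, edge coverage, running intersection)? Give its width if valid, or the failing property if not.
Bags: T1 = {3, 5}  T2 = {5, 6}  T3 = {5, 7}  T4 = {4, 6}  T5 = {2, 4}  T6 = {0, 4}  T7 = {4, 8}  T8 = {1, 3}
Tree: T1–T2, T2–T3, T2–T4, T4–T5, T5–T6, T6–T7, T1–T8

Checking the three conditions: (i) the bags cover all of {0, 1, 2, 3, 4, 5, 6, 7, 8}; (ii) for each edge, some bag contains both endpoints; (iii) the bags containing any fixed vertex form a subtree. All hold, so the decomposition is valid with width 2 − 1 = 1.

Yes; width 1.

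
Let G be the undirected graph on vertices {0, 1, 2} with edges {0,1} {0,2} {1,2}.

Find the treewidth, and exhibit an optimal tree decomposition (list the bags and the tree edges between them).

A single bag containing all 3 vertices is trivially a valid decomposition of width 2. Conversely, {0, 1, 2} is a clique of size 3, and the vertices of any clique must share a bag in every tree decomposition; so some bag has ≥ 3 vertices and tw(G) ≥ 2. Combining the bounds, tw(G) = 2.

Treewidth 2.
Bags: B1 = {0, 1, 2}
Tree: (single bag)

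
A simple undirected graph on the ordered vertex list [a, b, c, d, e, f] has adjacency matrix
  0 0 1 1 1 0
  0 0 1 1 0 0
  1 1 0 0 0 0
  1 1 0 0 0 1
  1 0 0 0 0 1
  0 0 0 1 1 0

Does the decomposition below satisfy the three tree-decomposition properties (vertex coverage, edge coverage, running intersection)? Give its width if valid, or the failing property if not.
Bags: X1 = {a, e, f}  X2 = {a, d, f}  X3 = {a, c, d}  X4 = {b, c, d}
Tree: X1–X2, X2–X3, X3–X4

Yes; width 2.

Vertex coverage: the bags together contain {a, b, c, d, e, f}, the full vertex set. Edge coverage: each edge of G has both endpoints in at least one bag. Running intersection: for every vertex, the bags containing it form a connected subtree. All three properties hold, so this is a valid tree decomposition of width max|bag| − 1 = 2, and hence tw(G) ≤ 2.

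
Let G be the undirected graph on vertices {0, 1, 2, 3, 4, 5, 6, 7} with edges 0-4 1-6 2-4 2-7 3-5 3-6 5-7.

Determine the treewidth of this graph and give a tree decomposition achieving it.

Each bag holds 2 vertices, so the decomposition has width 1, which upper-bounds the treewidth. Since G has at least one edge (e.g. 1–6), it is not an edgeless graph, so tw(G) ≥ 1. Hence tw(G) = 1 exactly.

Treewidth 1.
Bags: B1 = {1, 6}  B2 = {3, 6}  B3 = {3, 5}  B4 = {5, 7}  B5 = {2, 7}  B6 = {2, 4}  B7 = {0, 4}
Tree: B1–B2, B2–B3, B3–B4, B4–B5, B5–B6, B6–B7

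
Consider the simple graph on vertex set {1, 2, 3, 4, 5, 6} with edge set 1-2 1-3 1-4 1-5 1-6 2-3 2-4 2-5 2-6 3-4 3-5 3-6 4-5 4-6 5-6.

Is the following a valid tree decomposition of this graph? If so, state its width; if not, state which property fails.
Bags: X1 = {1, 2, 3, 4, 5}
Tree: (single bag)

A tree decomposition must satisfy three properties: every vertex lies in some bag; for every edge, both endpoints lie together in some bag; and for every vertex, the bags containing it form a connected subtree. Here vertex 6 appears in no bag, so the decomposition is invalid.

No — vertex 6 appears in no bag.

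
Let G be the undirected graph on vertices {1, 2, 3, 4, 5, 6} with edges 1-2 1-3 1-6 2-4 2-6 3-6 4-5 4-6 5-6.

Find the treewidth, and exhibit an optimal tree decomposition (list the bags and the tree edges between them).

Treewidth 2.
Bags: B1 = {2, 4, 6}  B2 = {1, 2, 6}  B3 = {1, 3, 6}  B4 = {4, 5, 6}
Tree: B1–B2, B2–B3, B1–B4

Each bag holds 3 vertices, so the decomposition has width 2, which upper-bounds the treewidth. On the other hand G contains the 3-clique {1, 2, 6}. A clique must lie in a single bag of any decomposition, so no decomposition can have width below 2. The upper and lower bounds meet at 2, so that is the treewidth.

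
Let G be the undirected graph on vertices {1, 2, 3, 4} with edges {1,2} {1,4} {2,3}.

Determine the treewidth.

1

A width-1 tree decomposition is:
Bags: B1 = {2, 3}  B2 = {1, 2}  B3 = {1, 4}
Tree: B1–B2, B2–B3
The largest bag has 2 vertices, giving width 1; this decomposition certifies tw(G) ≤ 1. Any graph with an edge has treewidth ≥ 1, and G has the edge 3–2. The upper and lower bounds meet at 1, so that is the treewidth.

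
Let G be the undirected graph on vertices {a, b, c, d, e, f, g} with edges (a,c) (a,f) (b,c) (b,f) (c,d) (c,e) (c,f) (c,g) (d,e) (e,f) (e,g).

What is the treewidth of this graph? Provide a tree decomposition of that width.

The largest bag has 3 vertices, giving width 2; this decomposition certifies tw(G) ≤ 2. For the lower bound, the 3 vertices {c, d, e} are pairwise adjacent, and any tree decomposition puts a clique entirely inside one bag — forcing width ≥ 2. The upper and lower bounds meet at 2, so that is the treewidth.

Treewidth 2.
One such decomposition:
Bags: B1 = {c, d, e}  B2 = {c, e, f}  B3 = {c, e, g}  B4 = {a, c, f}  B5 = {b, c, f}
Tree: B1–B2, B2–B3, B2–B4, B4–B5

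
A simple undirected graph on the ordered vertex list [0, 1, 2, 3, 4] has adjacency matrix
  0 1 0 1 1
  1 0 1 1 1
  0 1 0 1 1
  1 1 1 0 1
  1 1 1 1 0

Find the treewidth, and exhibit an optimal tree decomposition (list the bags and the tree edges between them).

Each bag holds 4 vertices, so the decomposition has width 3, which upper-bounds the treewidth. For the lower bound, the 4 vertices {0, 1, 3, 4} are pairwise adjacent, and any tree decomposition puts a clique entirely inside one bag — forcing width ≥ 3. Therefore the treewidth is 3.

Treewidth 3.
One such decomposition:
Bags: B1 = {0, 1, 3, 4}  B2 = {1, 2, 3, 4}
Tree: B1–B2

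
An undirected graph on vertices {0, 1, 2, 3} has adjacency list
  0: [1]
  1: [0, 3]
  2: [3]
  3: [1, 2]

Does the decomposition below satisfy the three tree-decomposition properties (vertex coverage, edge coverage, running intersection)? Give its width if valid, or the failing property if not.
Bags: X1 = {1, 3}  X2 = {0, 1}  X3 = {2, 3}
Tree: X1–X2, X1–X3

Checking the three conditions: (i) the bags cover all of {0, 1, 2, 3}; (ii) for each edge, some bag contains both endpoints; (iii) the bags containing any fixed vertex form a subtree. All hold, so the decomposition is valid with width 2 − 1 = 1.

Yes; width 1.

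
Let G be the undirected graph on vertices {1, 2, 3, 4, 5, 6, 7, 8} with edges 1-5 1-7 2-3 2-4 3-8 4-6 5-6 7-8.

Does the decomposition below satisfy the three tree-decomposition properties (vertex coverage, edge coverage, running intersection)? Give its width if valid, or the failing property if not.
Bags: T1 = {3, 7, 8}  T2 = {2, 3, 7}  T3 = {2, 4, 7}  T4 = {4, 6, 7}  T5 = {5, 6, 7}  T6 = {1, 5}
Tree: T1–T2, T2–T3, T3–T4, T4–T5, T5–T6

A tree decomposition must satisfy three properties: every vertex lies in some bag; for every edge, both endpoints lie together in some bag; and for every vertex, the bags containing it form a connected subtree. Here edge (7,1) lies in no bag, so the decomposition is invalid.

No — edge (7,1) lies in no bag.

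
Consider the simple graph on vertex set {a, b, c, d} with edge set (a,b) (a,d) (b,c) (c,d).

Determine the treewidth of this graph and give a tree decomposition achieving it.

Treewidth 2.
One optimal decomposition is:
Bags: B1 = {a, b, d}  B2 = {b, c, d}
Tree: B1–B2

Each bag holds 3 vertices, so the decomposition has width 2, which upper-bounds the treewidth. For the lower bound, G contains the cycle d–a–b–c–d, so G is not a forest; only forests have treewidth ≤ 1, hence tw(G) ≥ 2. Hence tw(G) = 2 exactly.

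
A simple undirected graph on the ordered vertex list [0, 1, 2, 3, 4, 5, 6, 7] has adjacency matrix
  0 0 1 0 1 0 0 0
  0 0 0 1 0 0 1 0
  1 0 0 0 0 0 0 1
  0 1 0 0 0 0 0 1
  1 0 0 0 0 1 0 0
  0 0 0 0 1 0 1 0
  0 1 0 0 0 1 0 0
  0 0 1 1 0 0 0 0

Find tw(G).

2

A width-2 tree decomposition is:
Bags: B1 = {1, 3, 7}  B2 = {1, 2, 7}  B3 = {0, 1, 2}  B4 = {0, 1, 4}  B5 = {1, 4, 5}  B6 = {1, 5, 6}
Tree: B1–B2, B2–B3, B3–B4, B4–B5, B5–B6
Each bag holds 3 vertices, so the decomposition has width 2, which upper-bounds the treewidth. For the lower bound, G contains the cycle 1–3–7–2–0–4–5–6–1, so G is not a forest; only forests have treewidth ≤ 1, hence tw(G) ≥ 2. The upper and lower bounds meet at 2, so that is the treewidth.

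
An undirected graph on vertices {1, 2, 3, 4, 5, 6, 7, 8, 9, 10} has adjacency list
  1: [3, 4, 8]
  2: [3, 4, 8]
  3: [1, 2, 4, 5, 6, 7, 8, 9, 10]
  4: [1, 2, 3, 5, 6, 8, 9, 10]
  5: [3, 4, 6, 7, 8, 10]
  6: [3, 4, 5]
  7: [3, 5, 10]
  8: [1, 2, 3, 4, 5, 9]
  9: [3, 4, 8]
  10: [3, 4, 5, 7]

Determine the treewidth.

A width-3 tree decomposition is:
Bags: B1 = {3, 4, 5, 8}  B2 = {3, 4, 5, 10}  B3 = {1, 3, 4, 8}  B4 = {3, 4, 5, 6}  B5 = {3, 5, 7, 10}  B6 = {3, 4, 8, 9}  B7 = {2, 3, 4, 8}
Tree: B1–B2, B1–B3, B1–B4, B2–B5, B3–B6, B6–B7
The largest bag has 4 vertices, giving width 3; this decomposition certifies tw(G) ≤ 3. For the lower bound, the 4 vertices {1, 3, 4, 8} are pairwise adjacent, and any tree decomposition puts a clique entirely inside one bag — forcing width ≥ 3. Therefore the treewidth is 3.

3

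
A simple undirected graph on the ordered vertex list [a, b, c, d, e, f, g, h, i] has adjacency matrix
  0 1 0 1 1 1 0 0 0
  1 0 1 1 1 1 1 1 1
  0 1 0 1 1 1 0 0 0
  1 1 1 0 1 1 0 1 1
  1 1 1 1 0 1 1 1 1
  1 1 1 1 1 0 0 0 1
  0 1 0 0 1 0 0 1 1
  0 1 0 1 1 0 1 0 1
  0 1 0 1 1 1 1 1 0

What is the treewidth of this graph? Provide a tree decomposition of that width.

Every bag has size at most 5, so the width is 5 − 1 = 4 and tw(G) ≤ 4. Conversely, {b, d, e, h, i} is a clique of size 5, and the vertices of any clique must share a bag in every tree decomposition; so some bag has ≥ 5 vertices and tw(G) ≥ 4. Therefore the treewidth is 4.

Treewidth 4.
Bags: B1 = {b, d, e, f, i}  B2 = {b, d, e, h, i}  B3 = {a, b, d, e, f}  B4 = {b, c, d, e, f}  B5 = {b, e, g, h, i}
Tree: B1–B2, B1–B3, B1–B4, B2–B5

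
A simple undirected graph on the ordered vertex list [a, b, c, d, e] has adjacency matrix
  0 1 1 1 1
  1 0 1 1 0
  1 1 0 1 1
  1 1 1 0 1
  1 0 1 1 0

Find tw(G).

A width-3 tree decomposition is:
Bags: B1 = {a, c, d, e}  B2 = {a, b, c, d}
Tree: B1–B2
Each bag holds 4 vertices, so the decomposition has width 3, which upper-bounds the treewidth. Conversely, {a, c, d, e} is a clique of size 4, and the vertices of any clique must share a bag in every tree decomposition; so some bag has ≥ 4 vertices and tw(G) ≥ 3. Therefore the treewidth is 3.

3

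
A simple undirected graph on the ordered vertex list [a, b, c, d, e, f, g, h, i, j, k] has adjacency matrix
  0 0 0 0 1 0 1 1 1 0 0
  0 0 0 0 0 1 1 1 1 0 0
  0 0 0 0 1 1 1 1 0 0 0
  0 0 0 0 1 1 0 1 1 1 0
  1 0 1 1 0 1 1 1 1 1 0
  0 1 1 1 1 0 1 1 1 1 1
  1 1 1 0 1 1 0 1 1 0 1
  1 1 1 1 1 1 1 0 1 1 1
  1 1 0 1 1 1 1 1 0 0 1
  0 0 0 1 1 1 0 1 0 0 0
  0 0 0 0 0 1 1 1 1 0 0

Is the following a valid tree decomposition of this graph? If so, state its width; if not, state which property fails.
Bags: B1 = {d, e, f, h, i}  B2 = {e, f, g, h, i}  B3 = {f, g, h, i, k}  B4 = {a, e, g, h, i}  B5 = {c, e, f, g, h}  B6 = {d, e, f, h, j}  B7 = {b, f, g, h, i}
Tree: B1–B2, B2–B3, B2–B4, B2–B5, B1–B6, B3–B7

Yes; width 4.

Every vertex of G appears in some bag (union = {a, b, c, d, e, f, g, h, i, j, k}); every edge is covered by a bag; and for each vertex v the set of bags containing v is connected in the bag tree. The decomposition is therefore valid. The largest bag has 5 vertices, so the width is 4.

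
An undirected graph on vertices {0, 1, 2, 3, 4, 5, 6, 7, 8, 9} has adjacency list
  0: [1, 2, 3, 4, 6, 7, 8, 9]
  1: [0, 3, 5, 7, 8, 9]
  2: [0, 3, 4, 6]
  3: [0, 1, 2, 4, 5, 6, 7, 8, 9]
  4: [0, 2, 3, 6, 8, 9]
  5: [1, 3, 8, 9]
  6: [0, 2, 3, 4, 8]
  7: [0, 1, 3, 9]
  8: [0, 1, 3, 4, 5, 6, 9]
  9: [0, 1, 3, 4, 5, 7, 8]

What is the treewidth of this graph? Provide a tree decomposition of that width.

Every bag has size at most 5, so the width is 5 − 1 = 4 and tw(G) ≤ 4. Conversely, {0, 1, 3, 8, 9} is a clique of size 5, and the vertices of any clique must share a bag in every tree decomposition; so some bag has ≥ 5 vertices and tw(G) ≥ 4. Hence tw(G) = 4 exactly.

Treewidth 4.
One optimal decomposition is:
Bags: B1 = {1, 3, 5, 8, 9}  B2 = {0, 1, 3, 8, 9}  B3 = {0, 3, 4, 8, 9}  B4 = {0, 1, 3, 7, 9}  B5 = {0, 3, 4, 6, 8}  B6 = {0, 2, 3, 4, 6}
Tree: B1–B2, B2–B3, B2–B4, B3–B5, B5–B6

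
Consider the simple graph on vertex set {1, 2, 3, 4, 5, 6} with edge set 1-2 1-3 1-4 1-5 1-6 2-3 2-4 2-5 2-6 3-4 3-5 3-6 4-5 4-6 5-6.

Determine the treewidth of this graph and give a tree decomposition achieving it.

Treewidth 5.
One optimal decomposition is:
Bags: B1 = {1, 2, 3, 4, 5, 6}
Tree: (single bag)

With just one bag of size 6, the width is 6 − 1 = 5, so tw(G) ≤ 5. For the lower bound, the 6 vertices {1, 2, 3, 4, 5, 6} are pairwise adjacent, and any tree decomposition puts a clique entirely inside one bag — forcing width ≥ 5. Combining the bounds, tw(G) = 5.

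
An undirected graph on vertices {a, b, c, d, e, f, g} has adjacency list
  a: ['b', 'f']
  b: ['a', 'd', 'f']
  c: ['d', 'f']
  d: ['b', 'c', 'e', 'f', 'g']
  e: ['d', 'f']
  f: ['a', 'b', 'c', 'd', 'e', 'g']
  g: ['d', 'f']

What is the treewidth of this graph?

2

A width-2 tree decomposition is:
Bags: B1 = {c, d, f}  B2 = {d, f, g}  B3 = {b, d, f}  B4 = {d, e, f}  B5 = {a, b, f}
Tree: B1–B2, B2–B3, B3–B4, B3–B5
Every bag has size at most 3, so the width is 3 − 1 = 2 and tw(G) ≤ 2. For the lower bound, the 3 vertices {d, f, g} are pairwise adjacent, and any tree decomposition puts a clique entirely inside one bag — forcing width ≥ 2. Combining the bounds, tw(G) = 2.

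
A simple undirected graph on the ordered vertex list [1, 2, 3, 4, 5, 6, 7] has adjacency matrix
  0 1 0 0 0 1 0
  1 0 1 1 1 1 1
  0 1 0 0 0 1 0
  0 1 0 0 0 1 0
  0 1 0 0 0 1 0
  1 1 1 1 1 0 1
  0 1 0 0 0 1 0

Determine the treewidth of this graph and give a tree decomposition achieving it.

The largest bag has 3 vertices, giving width 2; this decomposition certifies tw(G) ≤ 2. For the lower bound, the 3 vertices {1, 2, 6} are pairwise adjacent, and any tree decomposition puts a clique entirely inside one bag — forcing width ≥ 2. Therefore the treewidth is 2.

Treewidth 2.
One such decomposition:
Bags: B1 = {2, 3, 6}  B2 = {2, 4, 6}  B3 = {2, 6, 7}  B4 = {2, 5, 6}  B5 = {1, 2, 6}
Tree: B1–B2, B2–B3, B1–B4, B1–B5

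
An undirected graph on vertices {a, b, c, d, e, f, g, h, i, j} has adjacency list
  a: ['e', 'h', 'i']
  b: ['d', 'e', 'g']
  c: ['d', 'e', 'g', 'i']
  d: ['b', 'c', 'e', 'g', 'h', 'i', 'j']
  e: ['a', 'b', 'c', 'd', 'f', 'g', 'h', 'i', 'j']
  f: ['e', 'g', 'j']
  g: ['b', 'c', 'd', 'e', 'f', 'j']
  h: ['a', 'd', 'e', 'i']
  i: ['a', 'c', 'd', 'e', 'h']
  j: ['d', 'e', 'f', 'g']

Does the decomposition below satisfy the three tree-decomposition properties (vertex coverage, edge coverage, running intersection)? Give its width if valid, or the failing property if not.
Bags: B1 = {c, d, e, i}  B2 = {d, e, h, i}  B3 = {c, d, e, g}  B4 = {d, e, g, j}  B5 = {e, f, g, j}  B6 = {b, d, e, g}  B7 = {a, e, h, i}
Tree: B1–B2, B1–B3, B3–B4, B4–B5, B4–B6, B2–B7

Vertex coverage: the bags together contain {a, b, c, d, e, f, g, h, i, j}, the full vertex set. Edge coverage: each edge of G has both endpoints in at least one bag. Running intersection: for every vertex, the bags containing it form a connected subtree. All three properties hold, so this is a valid tree decomposition of width max|bag| − 1 = 3, and hence tw(G) ≤ 3.

Yes; width 3.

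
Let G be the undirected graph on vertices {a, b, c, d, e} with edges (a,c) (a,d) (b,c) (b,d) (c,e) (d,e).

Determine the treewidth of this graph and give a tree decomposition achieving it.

Each bag holds 3 vertices, so the decomposition has width 2, which upper-bounds the treewidth. For the lower bound, G contains the cycle e–c–b–d–e, so G is not a forest; only forests have treewidth ≤ 1, hence tw(G) ≥ 2. Hence tw(G) = 2 exactly.

Treewidth 2.
One such decomposition:
Bags: B1 = {c, d, e}  B2 = {b, c, d}  B3 = {a, c, d}
Tree: B1–B2, B2–B3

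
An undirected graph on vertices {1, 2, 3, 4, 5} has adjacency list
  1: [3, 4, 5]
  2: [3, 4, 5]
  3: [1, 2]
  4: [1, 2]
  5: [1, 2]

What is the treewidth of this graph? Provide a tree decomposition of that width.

Treewidth 2.
Bags: B1 = {1, 2, 3}  B2 = {1, 2, 4}  B3 = {1, 2, 5}
Tree: B1–B2, B2–B3

The largest bag has 3 vertices, giving width 2; this decomposition certifies tw(G) ≤ 2. For the lower bound, G contains the cycle 3–2–4–1–3, so G is not a forest; only forests have treewidth ≤ 1, hence tw(G) ≥ 2. Therefore the treewidth is 2.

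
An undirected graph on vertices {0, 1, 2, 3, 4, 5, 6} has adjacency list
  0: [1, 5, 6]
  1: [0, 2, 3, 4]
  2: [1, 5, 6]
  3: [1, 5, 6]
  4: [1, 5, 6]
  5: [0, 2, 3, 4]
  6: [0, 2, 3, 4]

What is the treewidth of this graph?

3

A width-3 tree decomposition is:
Bags: B1 = {1, 4, 5, 6}  B2 = {0, 1, 5, 6}  B3 = {1, 2, 5, 6}  B4 = {1, 3, 5, 6}
Tree: B1–B2, B2–B3, B3–B4
Each bag holds 4 vertices, so the decomposition has width 3, which upper-bounds the treewidth. For the lower bound: the 4 vertex sets {4,6}, {0,1}, {5}, {2} are disjoint, each induces a connected subgraph, and every pair is joined by at least one edge of G. Contracting each set to a single vertex therefore yields K_{4} as a minor, and since treewidth is minor-monotone, tw(G) ≥ tw(K_{4}) = 3. The upper and lower bounds meet at 3, so that is the treewidth.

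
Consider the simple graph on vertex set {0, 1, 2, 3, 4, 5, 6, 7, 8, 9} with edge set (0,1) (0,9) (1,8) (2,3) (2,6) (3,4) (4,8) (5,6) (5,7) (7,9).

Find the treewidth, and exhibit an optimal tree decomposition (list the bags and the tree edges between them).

Treewidth 2.
Bags: B1 = {3, 4, 8}  B2 = {2, 3, 8}  B3 = {2, 6, 8}  B4 = {5, 6, 8}  B5 = {5, 7, 8}  B6 = {7, 8, 9}  B7 = {0, 8, 9}  B8 = {0, 1, 8}
Tree: B1–B2, B2–B3, B3–B4, B4–B5, B5–B6, B6–B7, B7–B8

Each bag holds 3 vertices, so the decomposition has width 2, which upper-bounds the treewidth. For the lower bound, G contains the cycle 8–4–3–2–6–5–7–9–0–1–8, so G is not a forest; only forests have treewidth ≤ 1, hence tw(G) ≥ 2. Hence tw(G) = 2 exactly.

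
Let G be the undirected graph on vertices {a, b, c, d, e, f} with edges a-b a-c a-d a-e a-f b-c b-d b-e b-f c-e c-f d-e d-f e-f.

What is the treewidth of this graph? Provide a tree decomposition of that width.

Treewidth 4.
One optimal decomposition is:
Bags: B1 = {a, b, c, e, f}  B2 = {a, b, d, e, f}
Tree: B1–B2

Each bag holds 5 vertices, so the decomposition has width 4, which upper-bounds the treewidth. For the lower bound, the 5 vertices {a, b, d, e, f} are pairwise adjacent, and any tree decomposition puts a clique entirely inside one bag — forcing width ≥ 4. Combining the bounds, tw(G) = 4.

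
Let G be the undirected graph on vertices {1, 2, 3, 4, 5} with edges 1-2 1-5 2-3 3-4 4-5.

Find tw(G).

2

A width-2 tree decomposition is:
Bags: B1 = {1, 2, 5}  B2 = {2, 3, 5}  B3 = {3, 4, 5}
Tree: B1–B2, B2–B3
Every bag has size at most 3, so the width is 3 − 1 = 2 and tw(G) ≤ 2. Since 5–1–2–3–4–5 is a cycle in G, G is not acyclic. Forests are exactly the graphs of treewidth ≤ 1, so tw(G) ≥ 2. Hence tw(G) = 2 exactly.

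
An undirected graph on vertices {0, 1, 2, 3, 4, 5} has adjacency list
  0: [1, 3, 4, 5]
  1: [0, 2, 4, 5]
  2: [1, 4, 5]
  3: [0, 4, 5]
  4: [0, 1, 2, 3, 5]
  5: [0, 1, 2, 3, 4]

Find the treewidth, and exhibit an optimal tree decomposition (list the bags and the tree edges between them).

Every bag has size at most 4, so the width is 4 − 1 = 3 and tw(G) ≤ 3. On the other hand G contains the 4-clique {0, 1, 4, 5}. A clique must lie in a single bag of any decomposition, so no decomposition can have width below 3. Combining the bounds, tw(G) = 3.

Treewidth 3.
Bags: B1 = {0, 1, 4, 5}  B2 = {0, 3, 4, 5}  B3 = {1, 2, 4, 5}
Tree: B1–B2, B1–B3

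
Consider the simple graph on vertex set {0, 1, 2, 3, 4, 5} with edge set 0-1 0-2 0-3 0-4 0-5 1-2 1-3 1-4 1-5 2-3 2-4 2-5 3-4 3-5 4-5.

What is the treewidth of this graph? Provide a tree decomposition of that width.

With just one bag of size 6, the width is 6 − 1 = 5, so tw(G) ≤ 5. Conversely, {0, 1, 2, 3, 4, 5} is a clique of size 6, and the vertices of any clique must share a bag in every tree decomposition; so some bag has ≥ 6 vertices and tw(G) ≥ 5. Hence tw(G) = 5 exactly.

Treewidth 5.
One optimal decomposition is:
Bags: B1 = {0, 1, 2, 3, 4, 5}
Tree: (single bag)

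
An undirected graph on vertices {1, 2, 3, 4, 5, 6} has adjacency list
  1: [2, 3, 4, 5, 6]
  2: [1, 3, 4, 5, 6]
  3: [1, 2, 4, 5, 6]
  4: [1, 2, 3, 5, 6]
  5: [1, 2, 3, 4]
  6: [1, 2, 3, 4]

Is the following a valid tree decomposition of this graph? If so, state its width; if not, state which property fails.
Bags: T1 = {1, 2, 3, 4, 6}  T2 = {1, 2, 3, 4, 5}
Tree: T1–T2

Yes; width 4.

Vertex coverage: the bags together contain {1, 2, 3, 4, 5, 6}, the full vertex set. Edge coverage: each edge of G has both endpoints in at least one bag. Running intersection: for every vertex, the bags containing it form a connected subtree. All three properties hold, so this is a valid tree decomposition of width max|bag| − 1 = 4, and hence tw(G) ≤ 4.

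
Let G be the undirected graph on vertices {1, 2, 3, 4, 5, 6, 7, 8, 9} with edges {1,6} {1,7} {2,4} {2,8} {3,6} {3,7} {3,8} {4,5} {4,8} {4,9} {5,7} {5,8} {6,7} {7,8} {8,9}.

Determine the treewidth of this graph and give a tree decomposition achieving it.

Treewidth 2.
Bags: B1 = {5, 7, 8}  B2 = {3, 7, 8}  B3 = {4, 5, 8}  B4 = {4, 8, 9}  B5 = {2, 4, 8}  B6 = {3, 6, 7}  B7 = {1, 6, 7}
Tree: B1–B2, B1–B3, B3–B4, B4–B5, B2–B6, B6–B7

Each bag holds 3 vertices, so the decomposition has width 2, which upper-bounds the treewidth. For the lower bound, the 3 vertices {3, 7, 8} are pairwise adjacent, and any tree decomposition puts a clique entirely inside one bag — forcing width ≥ 2. Combining the bounds, tw(G) = 2.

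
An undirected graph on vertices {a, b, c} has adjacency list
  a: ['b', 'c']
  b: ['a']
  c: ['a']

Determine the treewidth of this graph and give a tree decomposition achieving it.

Every bag has size at most 2, so the width is 2 − 1 = 1 and tw(G) ≤ 1. G has an edge, so its treewidth is at least 1. Hence tw(G) = 1 exactly.

Treewidth 1.
One such decomposition:
Bags: B1 = {a, c}  B2 = {a, b}
Tree: B1–B2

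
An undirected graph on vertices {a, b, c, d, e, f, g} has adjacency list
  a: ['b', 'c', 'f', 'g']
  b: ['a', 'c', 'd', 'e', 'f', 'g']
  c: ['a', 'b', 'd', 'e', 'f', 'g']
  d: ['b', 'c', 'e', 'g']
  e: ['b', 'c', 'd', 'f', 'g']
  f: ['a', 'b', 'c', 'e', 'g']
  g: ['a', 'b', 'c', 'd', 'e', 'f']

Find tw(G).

A width-4 tree decomposition is:
Bags: B1 = {b, c, e, f, g}  B2 = {b, c, d, e, g}  B3 = {a, b, c, f, g}
Tree: B1–B2, B1–B3
Each bag holds 5 vertices, so the decomposition has width 4, which upper-bounds the treewidth. Conversely, {b, c, d, e, g} is a clique of size 5, and the vertices of any clique must share a bag in every tree decomposition; so some bag has ≥ 5 vertices and tw(G) ≥ 4. Therefore the treewidth is 4.

4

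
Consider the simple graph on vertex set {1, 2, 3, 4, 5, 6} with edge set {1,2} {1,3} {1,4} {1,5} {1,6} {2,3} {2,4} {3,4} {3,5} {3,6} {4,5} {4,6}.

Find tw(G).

3

A width-3 tree decomposition is:
Bags: B1 = {1, 3, 4, 6}  B2 = {1, 3, 4, 5}  B3 = {1, 2, 3, 4}
Tree: B1–B2, B2–B3
Every bag has size at most 4, so the width is 4 − 1 = 3 and tw(G) ≤ 3. On the other hand G contains the 4-clique {1, 2, 3, 4}. A clique must lie in a single bag of any decomposition, so no decomposition can have width below 3. Therefore the treewidth is 3.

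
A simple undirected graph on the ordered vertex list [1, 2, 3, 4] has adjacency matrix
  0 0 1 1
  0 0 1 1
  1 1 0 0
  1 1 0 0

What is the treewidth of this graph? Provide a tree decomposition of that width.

The largest bag has 3 vertices, giving width 2; this decomposition certifies tw(G) ≤ 2. The edges 2–4–1–3–2 form a cycle, so G is not a tree and its treewidth is at least 2. Therefore the treewidth is 2.

Treewidth 2.
One such decomposition:
Bags: B1 = {1, 2, 4}  B2 = {1, 2, 3}
Tree: B1–B2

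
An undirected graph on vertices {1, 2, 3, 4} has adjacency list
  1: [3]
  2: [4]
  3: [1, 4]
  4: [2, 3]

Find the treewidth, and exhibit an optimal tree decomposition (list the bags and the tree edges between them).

Each bag holds 2 vertices, so the decomposition has width 1, which upper-bounds the treewidth. Since G has at least one edge (e.g. 3–4), it is not an edgeless graph, so tw(G) ≥ 1. Therefore the treewidth is 1.

Treewidth 1.
Bags: B1 = {3, 4}  B2 = {1, 3}  B3 = {2, 4}
Tree: B1–B2, B1–B3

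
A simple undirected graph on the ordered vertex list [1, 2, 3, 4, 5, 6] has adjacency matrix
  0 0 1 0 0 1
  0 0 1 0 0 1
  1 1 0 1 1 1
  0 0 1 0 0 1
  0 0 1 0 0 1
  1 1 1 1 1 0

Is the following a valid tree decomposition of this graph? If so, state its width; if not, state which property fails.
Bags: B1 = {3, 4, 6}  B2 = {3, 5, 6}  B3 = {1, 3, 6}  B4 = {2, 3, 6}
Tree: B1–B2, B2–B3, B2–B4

Yes; width 2.

Every vertex of G appears in some bag (union = {1, 2, 3, 4, 5, 6}); every edge is covered by a bag; and for each vertex v the set of bags containing v is connected in the bag tree. The decomposition is therefore valid. The largest bag has 3 vertices, so the width is 2.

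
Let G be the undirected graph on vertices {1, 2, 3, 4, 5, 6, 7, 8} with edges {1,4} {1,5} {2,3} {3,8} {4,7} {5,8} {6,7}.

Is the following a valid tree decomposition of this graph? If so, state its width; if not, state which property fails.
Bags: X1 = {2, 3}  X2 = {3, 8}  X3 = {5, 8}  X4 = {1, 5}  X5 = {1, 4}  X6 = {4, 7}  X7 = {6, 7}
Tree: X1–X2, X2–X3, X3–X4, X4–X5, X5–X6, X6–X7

Yes; width 1.

Vertex coverage: the bags together contain {1, 2, 3, 4, 5, 6, 7, 8}, the full vertex set. Edge coverage: each edge of G has both endpoints in at least one bag. Running intersection: for every vertex, the bags containing it form a connected subtree. All three properties hold, so this is a valid tree decomposition of width max|bag| − 1 = 1, and hence tw(G) ≤ 1.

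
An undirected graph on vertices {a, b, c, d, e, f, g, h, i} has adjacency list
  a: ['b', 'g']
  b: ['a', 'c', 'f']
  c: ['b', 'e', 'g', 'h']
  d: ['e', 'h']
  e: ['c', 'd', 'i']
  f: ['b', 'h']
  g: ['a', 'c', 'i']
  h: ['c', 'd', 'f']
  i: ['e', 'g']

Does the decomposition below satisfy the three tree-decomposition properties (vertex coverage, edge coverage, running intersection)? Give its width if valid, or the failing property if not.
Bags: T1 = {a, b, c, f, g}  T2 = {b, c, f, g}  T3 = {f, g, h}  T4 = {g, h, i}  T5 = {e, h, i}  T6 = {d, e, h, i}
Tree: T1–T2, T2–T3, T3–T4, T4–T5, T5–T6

A tree decomposition must satisfy three properties: every vertex lies in some bag; for every edge, both endpoints lie together in some bag; and for every vertex, the bags containing it form a connected subtree. Here edge (c,h) lies in no bag, so the decomposition is invalid.

No — edge (c,h) lies in no bag.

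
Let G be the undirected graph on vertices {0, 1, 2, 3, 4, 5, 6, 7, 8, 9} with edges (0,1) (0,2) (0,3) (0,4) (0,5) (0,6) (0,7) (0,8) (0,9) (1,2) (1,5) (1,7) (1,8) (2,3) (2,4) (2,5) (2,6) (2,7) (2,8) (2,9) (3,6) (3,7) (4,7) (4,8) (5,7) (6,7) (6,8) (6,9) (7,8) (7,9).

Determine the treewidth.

A width-4 tree decomposition is:
Bags: B1 = {0, 1, 2, 7, 8}  B2 = {0, 2, 6, 7, 8}  B3 = {0, 2, 6, 7, 9}  B4 = {0, 1, 2, 5, 7}  B5 = {0, 2, 4, 7, 8}  B6 = {0, 2, 3, 6, 7}
Tree: B1–B2, B2–B3, B1–B4, B1–B5, B3–B6
Every bag has size at most 5, so the width is 5 − 1 = 4 and tw(G) ≤ 4. For the lower bound, the 5 vertices {0, 1, 2, 7, 8} are pairwise adjacent, and any tree decomposition puts a clique entirely inside one bag — forcing width ≥ 4. Combining the bounds, tw(G) = 4.

4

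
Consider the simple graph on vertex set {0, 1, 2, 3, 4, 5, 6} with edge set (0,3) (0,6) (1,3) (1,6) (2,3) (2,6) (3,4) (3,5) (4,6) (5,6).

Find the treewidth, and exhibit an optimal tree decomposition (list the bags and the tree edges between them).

Treewidth 2.
One optimal decomposition is:
Bags: B1 = {3, 5, 6}  B2 = {3, 4, 6}  B3 = {2, 3, 6}  B4 = {1, 3, 6}  B5 = {0, 3, 6}
Tree: B1–B2, B2–B3, B3–B4, B4–B5

The largest bag has 3 vertices, giving width 2; this decomposition certifies tw(G) ≤ 2. For the lower bound, G contains the cycle 6–5–3–4–6, so G is not a forest; only forests have treewidth ≤ 1, hence tw(G) ≥ 2. Combining the bounds, tw(G) = 2.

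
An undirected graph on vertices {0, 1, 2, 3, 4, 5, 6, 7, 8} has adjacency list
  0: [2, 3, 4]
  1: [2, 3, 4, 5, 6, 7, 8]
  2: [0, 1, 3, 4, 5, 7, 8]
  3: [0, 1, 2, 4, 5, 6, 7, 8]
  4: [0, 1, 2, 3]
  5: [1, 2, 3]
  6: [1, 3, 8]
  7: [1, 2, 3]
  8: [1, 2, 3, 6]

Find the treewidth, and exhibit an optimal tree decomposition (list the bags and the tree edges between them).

Treewidth 3.
Bags: B1 = {1, 2, 3, 5}  B2 = {1, 2, 3, 4}  B3 = {1, 2, 3, 8}  B4 = {1, 2, 3, 7}  B5 = {0, 2, 3, 4}  B6 = {1, 3, 6, 8}
Tree: B1–B2, B1–B3, B1–B4, B2–B5, B3–B6

The largest bag has 4 vertices, giving width 3; this decomposition certifies tw(G) ≤ 3. Conversely, {0, 2, 3, 4} is a clique of size 4, and the vertices of any clique must share a bag in every tree decomposition; so some bag has ≥ 4 vertices and tw(G) ≥ 3. The upper and lower bounds meet at 3, so that is the treewidth.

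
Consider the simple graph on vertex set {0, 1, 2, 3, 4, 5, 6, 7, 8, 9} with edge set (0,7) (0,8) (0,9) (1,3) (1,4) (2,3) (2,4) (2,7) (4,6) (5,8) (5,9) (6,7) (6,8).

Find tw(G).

2

A width-2 tree decomposition is:
Bags: B1 = {5, 8, 9}  B2 = {0, 8, 9}  B3 = {0, 6, 8}  B4 = {0, 6, 7}  B5 = {4, 6, 7}  B6 = {2, 4, 7}  B7 = {1, 2, 4}  B8 = {1, 2, 3}
Tree: B1–B2, B2–B3, B3–B4, B4–B5, B5–B6, B6–B7, B7–B8
Each bag holds 3 vertices, so the decomposition has width 2, which upper-bounds the treewidth. The edges 5–9–0–8–5 form a cycle, so G is not a tree and its treewidth is at least 2. Therefore the treewidth is 2.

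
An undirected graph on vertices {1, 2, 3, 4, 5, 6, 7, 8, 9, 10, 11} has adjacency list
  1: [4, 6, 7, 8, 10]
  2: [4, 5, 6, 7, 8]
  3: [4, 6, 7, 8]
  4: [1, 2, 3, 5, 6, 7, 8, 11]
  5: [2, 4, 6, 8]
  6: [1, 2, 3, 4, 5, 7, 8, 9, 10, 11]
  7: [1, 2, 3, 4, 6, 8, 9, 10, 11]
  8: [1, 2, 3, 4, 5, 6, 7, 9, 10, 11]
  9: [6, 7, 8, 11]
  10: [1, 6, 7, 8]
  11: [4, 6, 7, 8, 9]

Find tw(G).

4

A width-4 tree decomposition is:
Bags: B1 = {2, 4, 6, 7, 8}  B2 = {1, 4, 6, 7, 8}  B3 = {2, 4, 5, 6, 8}  B4 = {3, 4, 6, 7, 8}  B5 = {4, 6, 7, 8, 11}  B6 = {1, 6, 7, 8, 10}  B7 = {6, 7, 8, 9, 11}
Tree: B1–B2, B1–B3, B2–B4, B1–B5, B2–B6, B5–B7
Every bag has size at most 5, so the width is 5 − 1 = 4 and tw(G) ≤ 4. Conversely, {2, 4, 5, 6, 8} is a clique of size 5, and the vertices of any clique must share a bag in every tree decomposition; so some bag has ≥ 5 vertices and tw(G) ≥ 4. Hence tw(G) = 4 exactly.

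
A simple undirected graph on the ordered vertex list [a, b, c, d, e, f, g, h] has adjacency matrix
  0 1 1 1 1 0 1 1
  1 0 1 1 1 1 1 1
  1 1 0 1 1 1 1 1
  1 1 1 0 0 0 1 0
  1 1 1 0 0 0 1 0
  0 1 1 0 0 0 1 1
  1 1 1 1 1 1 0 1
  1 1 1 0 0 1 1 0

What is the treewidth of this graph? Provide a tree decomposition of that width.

Treewidth 4.
One such decomposition:
Bags: B1 = {a, b, c, e, g}  B2 = {a, b, c, d, g}  B3 = {a, b, c, g, h}  B4 = {b, c, f, g, h}
Tree: B1–B2, B1–B3, B3–B4

The largest bag has 5 vertices, giving width 4; this decomposition certifies tw(G) ≤ 4. On the other hand G contains the 5-clique {a, b, c, d, g}. A clique must lie in a single bag of any decomposition, so no decomposition can have width below 4. Therefore the treewidth is 4.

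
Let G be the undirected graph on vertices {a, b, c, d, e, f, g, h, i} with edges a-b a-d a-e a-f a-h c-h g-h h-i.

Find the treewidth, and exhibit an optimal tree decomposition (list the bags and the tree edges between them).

Every bag has size at most 2, so the width is 2 − 1 = 1 and tw(G) ≤ 1. Since G has at least one edge (e.g. f–a), it is not an edgeless graph, so tw(G) ≥ 1. The upper and lower bounds meet at 1, so that is the treewidth.

Treewidth 1.
Bags: B1 = {a, f}  B2 = {a, d}  B3 = {a, h}  B4 = {h, i}  B5 = {a, b}  B6 = {c, h}  B7 = {g, h}  B8 = {a, e}
Tree: B1–B2, B1–B3, B3–B4, B3–B5, B4–B6, B3–B7, B2–B8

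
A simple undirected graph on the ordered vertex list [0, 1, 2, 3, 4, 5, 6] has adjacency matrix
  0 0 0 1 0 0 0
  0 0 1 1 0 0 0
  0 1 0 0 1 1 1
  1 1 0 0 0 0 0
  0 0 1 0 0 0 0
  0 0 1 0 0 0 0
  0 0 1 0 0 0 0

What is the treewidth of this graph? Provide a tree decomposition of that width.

Every bag has size at most 2, so the width is 2 − 1 = 1 and tw(G) ≤ 1. G has an edge, so its treewidth is at least 1. The upper and lower bounds meet at 1, so that is the treewidth.

Treewidth 1.
One optimal decomposition is:
Bags: B1 = {1, 2}  B2 = {1, 3}  B3 = {2, 6}  B4 = {2, 4}  B5 = {2, 5}  B6 = {0, 3}
Tree: B1–B2, B1–B3, B1–B4, B4–B5, B2–B6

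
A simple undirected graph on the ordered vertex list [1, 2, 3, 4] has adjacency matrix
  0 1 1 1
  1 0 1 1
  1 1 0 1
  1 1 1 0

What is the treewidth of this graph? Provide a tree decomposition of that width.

Treewidth 3.
One such decomposition:
Bags: B1 = {1, 2, 3, 4}
Tree: (single bag)

With just one bag of size 4, the width is 4 − 1 = 3, so tw(G) ≤ 3. Conversely, {1, 2, 3, 4} is a clique of size 4, and the vertices of any clique must share a bag in every tree decomposition; so some bag has ≥ 4 vertices and tw(G) ≥ 3. Hence tw(G) = 3 exactly.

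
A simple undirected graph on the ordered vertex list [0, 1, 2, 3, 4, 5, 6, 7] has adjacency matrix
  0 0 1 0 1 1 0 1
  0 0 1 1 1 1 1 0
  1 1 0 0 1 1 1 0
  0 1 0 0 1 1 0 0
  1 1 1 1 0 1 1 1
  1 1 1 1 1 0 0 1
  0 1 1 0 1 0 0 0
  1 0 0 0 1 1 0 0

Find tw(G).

3

A width-3 tree decomposition is:
Bags: B1 = {0, 2, 4, 5}  B2 = {1, 2, 4, 5}  B3 = {1, 2, 4, 6}  B4 = {1, 3, 4, 5}  B5 = {0, 4, 5, 7}
Tree: B1–B2, B2–B3, B2–B4, B1–B5
The largest bag has 4 vertices, giving width 3; this decomposition certifies tw(G) ≤ 3. On the other hand G contains the 4-clique {0, 2, 4, 5}. A clique must lie in a single bag of any decomposition, so no decomposition can have width below 3. Hence tw(G) = 3 exactly.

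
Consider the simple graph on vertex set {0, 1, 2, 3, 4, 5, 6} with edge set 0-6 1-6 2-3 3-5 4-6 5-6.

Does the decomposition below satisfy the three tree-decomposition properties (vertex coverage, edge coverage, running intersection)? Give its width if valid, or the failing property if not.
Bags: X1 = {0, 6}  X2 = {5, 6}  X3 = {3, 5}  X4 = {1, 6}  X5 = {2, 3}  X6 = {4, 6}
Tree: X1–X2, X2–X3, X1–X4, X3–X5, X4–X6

Yes; width 1.

Checking the three conditions: (i) the bags cover all of {0, 1, 2, 3, 4, 5, 6}; (ii) for each edge, some bag contains both endpoints; (iii) the bags containing any fixed vertex form a subtree. All hold, so the decomposition is valid with width 2 − 1 = 1.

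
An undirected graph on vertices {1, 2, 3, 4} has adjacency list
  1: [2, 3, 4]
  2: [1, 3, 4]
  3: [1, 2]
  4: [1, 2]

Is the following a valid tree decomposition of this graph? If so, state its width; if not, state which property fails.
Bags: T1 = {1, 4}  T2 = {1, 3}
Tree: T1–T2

A tree decomposition must satisfy three properties: every vertex lies in some bag; for every edge, both endpoints lie together in some bag; and for every vertex, the bags containing it form a connected subtree. Here vertex 2 appears in no bag, so the decomposition is invalid.

No — vertex 2 appears in no bag.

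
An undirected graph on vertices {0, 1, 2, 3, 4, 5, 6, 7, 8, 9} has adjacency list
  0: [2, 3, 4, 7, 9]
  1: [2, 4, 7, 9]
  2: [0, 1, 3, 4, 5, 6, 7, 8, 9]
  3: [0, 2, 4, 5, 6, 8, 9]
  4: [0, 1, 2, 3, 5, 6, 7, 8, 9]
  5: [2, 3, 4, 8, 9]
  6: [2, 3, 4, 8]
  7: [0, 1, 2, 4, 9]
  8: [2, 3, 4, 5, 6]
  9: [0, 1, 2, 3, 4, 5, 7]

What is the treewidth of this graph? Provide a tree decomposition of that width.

Treewidth 4.
One such decomposition:
Bags: B1 = {2, 3, 4, 5, 9}  B2 = {0, 2, 3, 4, 9}  B3 = {2, 3, 4, 5, 8}  B4 = {0, 2, 4, 7, 9}  B5 = {2, 3, 4, 6, 8}  B6 = {1, 2, 4, 7, 9}
Tree: B1–B2, B1–B3, B2–B4, B3–B5, B4–B6

Each bag holds 5 vertices, so the decomposition has width 4, which upper-bounds the treewidth. On the other hand G contains the 5-clique {1, 2, 4, 7, 9}. A clique must lie in a single bag of any decomposition, so no decomposition can have width below 4. The upper and lower bounds meet at 4, so that is the treewidth.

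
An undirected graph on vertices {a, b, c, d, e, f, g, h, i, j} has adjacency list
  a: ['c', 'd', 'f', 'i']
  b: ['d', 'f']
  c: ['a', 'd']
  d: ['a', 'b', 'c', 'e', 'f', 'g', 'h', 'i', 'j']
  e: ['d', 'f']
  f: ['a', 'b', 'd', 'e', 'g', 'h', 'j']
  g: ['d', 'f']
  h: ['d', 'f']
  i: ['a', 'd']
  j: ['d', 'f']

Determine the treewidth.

A width-2 tree decomposition is:
Bags: B1 = {a, d, f}  B2 = {d, f, j}  B3 = {b, d, f}  B4 = {a, c, d}  B5 = {d, e, f}  B6 = {d, f, g}  B7 = {d, f, h}  B8 = {a, d, i}
Tree: B1–B2, B1–B3, B1–B4, B3–B5, B5–B6, B1–B7, B4–B8
Every bag has size at most 3, so the width is 3 − 1 = 2 and tw(G) ≤ 2. Conversely, {a, c, d} is a clique of size 3, and the vertices of any clique must share a bag in every tree decomposition; so some bag has ≥ 3 vertices and tw(G) ≥ 2. Therefore the treewidth is 2.

2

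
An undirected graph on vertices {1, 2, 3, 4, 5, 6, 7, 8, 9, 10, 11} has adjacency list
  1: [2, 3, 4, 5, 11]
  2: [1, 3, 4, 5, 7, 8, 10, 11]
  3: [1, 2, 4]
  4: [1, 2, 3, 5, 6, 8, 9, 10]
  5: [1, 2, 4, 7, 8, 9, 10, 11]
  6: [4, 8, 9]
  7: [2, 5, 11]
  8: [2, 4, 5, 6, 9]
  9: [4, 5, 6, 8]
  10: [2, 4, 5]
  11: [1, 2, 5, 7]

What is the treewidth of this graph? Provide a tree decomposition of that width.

Every bag has size at most 4, so the width is 4 − 1 = 3 and tw(G) ≤ 3. For the lower bound, the 4 vertices {4, 5, 8, 9} are pairwise adjacent, and any tree decomposition puts a clique entirely inside one bag — forcing width ≥ 3. Therefore the treewidth is 3.

Treewidth 3.
Bags: B1 = {2, 4, 5, 8}  B2 = {2, 4, 5, 10}  B3 = {4, 5, 8, 9}  B4 = {1, 2, 4, 5}  B5 = {1, 2, 5, 11}  B6 = {4, 6, 8, 9}  B7 = {1, 2, 3, 4}  B8 = {2, 5, 7, 11}
Tree: B1–B2, B1–B3, B2–B4, B4–B5, B3–B6, B4–B7, B5–B8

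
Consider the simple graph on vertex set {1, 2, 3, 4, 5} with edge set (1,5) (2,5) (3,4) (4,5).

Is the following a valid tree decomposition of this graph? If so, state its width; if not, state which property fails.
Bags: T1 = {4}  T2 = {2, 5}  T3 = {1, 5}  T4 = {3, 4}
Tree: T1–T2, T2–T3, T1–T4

No — edge (5,4) lies in no bag.

A tree decomposition must satisfy three properties: every vertex lies in some bag; for every edge, both endpoints lie together in some bag; and for every vertex, the bags containing it form a connected subtree. Here edge (5,4) lies in no bag, so the decomposition is invalid.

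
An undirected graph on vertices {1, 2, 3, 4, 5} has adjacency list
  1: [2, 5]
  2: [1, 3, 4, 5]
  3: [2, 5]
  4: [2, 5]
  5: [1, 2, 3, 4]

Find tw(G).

A width-2 tree decomposition is:
Bags: B1 = {2, 3, 5}  B2 = {2, 4, 5}  B3 = {1, 2, 5}
Tree: B1–B2, B1–B3
The largest bag has 3 vertices, giving width 2; this decomposition certifies tw(G) ≤ 2. On the other hand G contains the 3-clique {1, 2, 5}. A clique must lie in a single bag of any decomposition, so no decomposition can have width below 2. Combining the bounds, tw(G) = 2.

2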